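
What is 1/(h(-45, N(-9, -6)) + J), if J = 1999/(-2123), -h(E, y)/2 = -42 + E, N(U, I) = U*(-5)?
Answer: 2123/367403 ≈ 0.0057784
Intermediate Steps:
N(U, I) = -5*U
h(E, y) = 84 - 2*E (h(E, y) = -2*(-42 + E) = 84 - 2*E)
J = -1999/2123 (J = 1999*(-1/2123) = -1999/2123 ≈ -0.94159)
1/(h(-45, N(-9, -6)) + J) = 1/((84 - 2*(-45)) - 1999/2123) = 1/((84 + 90) - 1999/2123) = 1/(174 - 1999/2123) = 1/(367403/2123) = 2123/367403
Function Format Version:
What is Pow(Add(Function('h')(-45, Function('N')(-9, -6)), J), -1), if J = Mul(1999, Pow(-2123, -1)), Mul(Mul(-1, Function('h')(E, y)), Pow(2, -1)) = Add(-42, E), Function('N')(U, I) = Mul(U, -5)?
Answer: Rational(2123, 367403) ≈ 0.0057784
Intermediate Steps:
Function('N')(U, I) = Mul(-5, U)
Function('h')(E, y) = Add(84, Mul(-2, E)) (Function('h')(E, y) = Mul(-2, Add(-42, E)) = Add(84, Mul(-2, E)))
J = Rational(-1999, 2123) (J = Mul(1999, Rational(-1, 2123)) = Rational(-1999, 2123) ≈ -0.94159)
Pow(Add(Function('h')(-45, Function('N')(-9, -6)), J), -1) = Pow(Add(Add(84, Mul(-2, -45)), Rational(-1999, 2123)), -1) = Pow(Add(Add(84, 90), Rational(-1999, 2123)), -1) = Pow(Add(174, Rational(-1999, 2123)), -1) = Pow(Rational(367403, 2123), -1) = Rational(2123, 367403)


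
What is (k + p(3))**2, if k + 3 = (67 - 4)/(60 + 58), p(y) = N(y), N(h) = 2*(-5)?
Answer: 2163841/13924 ≈ 155.40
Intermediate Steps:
N(h) = -10
p(y) = -10
k = -291/118 (k = -3 + (67 - 4)/(60 + 58) = -3 + 63/118 = -291/118 ≈ -2.4661)
(k + p(3))**2 = (-291/118 - 10)**2 = (-1471/118)**2 = 2163841/13924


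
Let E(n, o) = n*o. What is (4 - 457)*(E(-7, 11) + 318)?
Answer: -109173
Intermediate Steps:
(4 - 457)*(E(-7, 11) + 318) = (4 - 457)*(-7*11 + 318) = -453*(-77 + 318) = -453*241 = -109173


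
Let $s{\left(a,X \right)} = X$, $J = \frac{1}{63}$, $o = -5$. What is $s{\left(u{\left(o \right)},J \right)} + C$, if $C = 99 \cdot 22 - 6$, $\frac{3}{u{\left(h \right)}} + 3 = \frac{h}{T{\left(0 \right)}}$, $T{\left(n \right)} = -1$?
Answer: $\frac{136837}{63} \approx 2172.0$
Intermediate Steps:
$J = \frac{1}{63} \approx 0.015873$
$u{\left(h \right)} = \frac{3}{-3 - h}$ ($u{\left(h \right)} = \frac{3}{-3 + \frac{h}{-1}} = \frac{3}{-3 + h \left(-1\right)} = \frac{3}{-3 - h}$)
$C = 2172$ ($C = 2178 - 6 = 2172$)
$s{\left(u{\left(o \right)},J \right)} + C = \frac{1}{63} + 2172 = \frac{136837}{63}$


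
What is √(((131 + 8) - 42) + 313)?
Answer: √410 ≈ 20.248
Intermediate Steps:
√(((131 + 8) - 42) + 313) = √((139 - 42) + 313) = √(97 + 313) = √410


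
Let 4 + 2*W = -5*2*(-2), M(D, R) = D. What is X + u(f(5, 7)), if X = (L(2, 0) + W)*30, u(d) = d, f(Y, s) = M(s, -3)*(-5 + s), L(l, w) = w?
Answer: 254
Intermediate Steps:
W = 8 (W = -2 + (-5*2*(-2))/2 = -2 + (-10*(-2))/2 = -2 + (1/2)*20 = -2 + 10 = 8)
f(Y, s) = s*(-5 + s)
X = 240 (X = (0 + 8)*30 = 8*30 = 240)
X + u(f(5, 7)) = 240 + 7*(-5 + 7) = 240 + 7*2 = 240 + 14 = 254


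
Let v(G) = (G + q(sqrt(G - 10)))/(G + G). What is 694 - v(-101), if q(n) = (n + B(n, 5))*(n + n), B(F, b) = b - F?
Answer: 1387/2 + 5*I*sqrt(111)/101 ≈ 693.5 + 0.52157*I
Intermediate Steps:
q(n) = 10*n (q(n) = (n + (5 - n))*(n + n) = 5*(2*n) = 10*n)
v(G) = (G + 10*sqrt(-10 + G))/(2*G) (v(G) = (G + 10*sqrt(G - 10))/(G + G) = (G + 10*sqrt(-10 + G))/((2*G)) = (G + 10*sqrt(-10 + G))*(1/(2*G)) = (G + 10*sqrt(-10 + G))/(2*G))
694 - v(-101) = 694 - (-101 + 10*sqrt(-10 - 101))/(2*(-101)) = 694 - (-1)*(-101 + 10*sqrt(-111))/(2*101) = 694 - (-1)*(-101 + 10*(I*sqrt(111)))/(2*101) = 694 - (-1)*(-101 + 10*I*sqrt(111))/(2*101) = 694 - (1/2 - 5*I*sqrt(111)/101) = 694 + (-1/2 + 5*I*sqrt(111)/101) = 1387/2 + 5*I*sqrt(111)/101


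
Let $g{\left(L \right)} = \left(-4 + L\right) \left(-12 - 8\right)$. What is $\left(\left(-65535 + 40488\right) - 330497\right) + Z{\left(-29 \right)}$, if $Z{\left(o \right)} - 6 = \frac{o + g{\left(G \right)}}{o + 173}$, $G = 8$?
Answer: $- \frac{51197581}{144} \approx -3.5554 \cdot 10^{5}$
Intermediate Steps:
$g{\left(L \right)} = 80 - 20 L$ ($g{\left(L \right)} = \left(-4 + L\right) \left(-20\right) = 80 - 20 L$)
$Z{\left(o \right)} = 6 + \frac{-80 + o}{173 + o}$ ($Z{\left(o \right)} = 6 + \frac{o + \left(80 - 160\right)}{o + 173} = 6 + \frac{o + \left(80 - 160\right)}{173 + o} = 6 + \frac{o - 80}{173 + o} = 6 + \frac{-80 + o}{173 + o}$)
$\left(\left(-65535 + 40488\right) - 330497\right) + Z{\left(-29 \right)} = \left(\left(-65535 + 40488\right) - 330497\right) + \frac{958 + 7 \left(-29\right)}{173 - 29} = \left(-25047 - 330497\right) + \frac{958 - 203}{144} = -355544 + \frac{1}{144} \cdot 755 = -355544 + \frac{755}{144} = - \frac{51197581}{144}$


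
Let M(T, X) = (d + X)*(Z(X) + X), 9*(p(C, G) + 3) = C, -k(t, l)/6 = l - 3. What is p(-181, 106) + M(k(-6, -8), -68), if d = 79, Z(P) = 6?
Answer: -6346/9 ≈ -705.11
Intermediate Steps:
k(t, l) = 18 - 6*l (k(t, l) = -6*(l - 3) = -6*(-3 + l) = 18 - 6*l)
p(C, G) = -3 + C/9
M(T, X) = (6 + X)*(79 + X) (M(T, X) = (79 + X)*(6 + X) = (6 + X)*(79 + X))
p(-181, 106) + M(k(-6, -8), -68) = (-3 + (⅑)*(-181)) + (474 + (-68)² + 85*(-68)) = (-3 - 181/9) + (474 + 4624 - 5780) = -208/9 - 682 = -6346/9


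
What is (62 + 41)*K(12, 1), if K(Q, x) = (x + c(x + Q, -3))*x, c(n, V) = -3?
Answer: -206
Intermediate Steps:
K(Q, x) = x*(-3 + x) (K(Q, x) = (x - 3)*x = (-3 + x)*x = x*(-3 + x))
(62 + 41)*K(12, 1) = (62 + 41)*(1*(-3 + 1)) = 103*(1*(-2)) = 103*(-2) = -206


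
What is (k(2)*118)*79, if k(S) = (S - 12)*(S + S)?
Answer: -372880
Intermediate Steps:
k(S) = 2*S*(-12 + S) (k(S) = (-12 + S)*(2*S) = 2*S*(-12 + S))
(k(2)*118)*79 = ((2*2*(-12 + 2))*118)*79 = ((2*2*(-10))*118)*79 = -40*118*79 = -4720*79 = -372880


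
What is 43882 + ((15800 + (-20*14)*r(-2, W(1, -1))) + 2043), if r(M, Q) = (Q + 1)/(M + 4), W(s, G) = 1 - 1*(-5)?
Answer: 60745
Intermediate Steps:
W(s, G) = 6 (W(s, G) = 1 + 5 = 6)
r(M, Q) = (1 + Q)/(4 + M)
43882 + ((15800 + (-20*14)*r(-2, W(1, -1))) + 2043) = 43882 + ((15800 + (-20*14)*((1 + 6)/(4 - 2))) + 2043) = 43882 + ((15800 - 280*7/2) + 2043) = 43882 + ((15800 - 980) + 2043) = 43882 + (14820 + 2043) = 43882 + 16863 = 60745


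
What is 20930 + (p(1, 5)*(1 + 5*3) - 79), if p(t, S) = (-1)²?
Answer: 20867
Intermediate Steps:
p(t, S) = 1
20930 + (p(1, 5)*(1 + 5*3) - 79) = 20930 + (1*(1 + 5*3) - 79) = 20930 + (1*(1 + 15) - 79) = 20930 + (1*16 - 79) = 20930 + (16 - 79) = 20930 - 63 = 20867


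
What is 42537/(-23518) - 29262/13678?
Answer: -57727491/14621782 ≈ -3.9480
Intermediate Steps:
42537/(-23518) - 29262/13678 = 42537*(-1/23518) - 29262*1/13678 = -3867/2138 - 14631/6839 = -57727491/14621782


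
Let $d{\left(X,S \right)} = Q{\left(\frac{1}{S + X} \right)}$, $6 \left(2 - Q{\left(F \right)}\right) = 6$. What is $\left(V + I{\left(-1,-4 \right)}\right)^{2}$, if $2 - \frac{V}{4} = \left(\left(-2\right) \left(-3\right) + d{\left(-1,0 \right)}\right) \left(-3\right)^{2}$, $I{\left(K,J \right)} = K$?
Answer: $60025$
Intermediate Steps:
$Q{\left(F \right)} = 1$ ($Q{\left(F \right)} = 2 - 1 = 1$)
$d{\left(X,S \right)} = 1$
$V = -244$ ($V = 8 - 4 \left(\left(-2\right) \left(-3\right) + 1\right) \left(-3\right)^{2} = 8 - 4 \left(6 + 1\right) 9 = 8 - 4 \cdot 7 \cdot 9 = 8 - 252 = -244$)
$\left(V + I{\left(-1,-4 \right)}\right)^{2} = \left(-244 - 1\right)^{2} = \left(-245\right)^{2} = 60025$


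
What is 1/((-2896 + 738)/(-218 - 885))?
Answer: 1103/2158 ≈ 0.51112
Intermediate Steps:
1/((-2896 + 738)/(-218 - 885)) = 1/(-2158/(-1103)) = 1/(-2158*(-1/1103)) = 1/(2158/1103) = 1103/2158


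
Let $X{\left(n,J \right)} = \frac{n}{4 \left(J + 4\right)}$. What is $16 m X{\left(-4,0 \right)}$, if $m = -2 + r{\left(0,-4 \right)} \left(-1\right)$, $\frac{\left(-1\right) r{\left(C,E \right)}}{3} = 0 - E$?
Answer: $-40$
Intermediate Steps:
$r{\left(C,E \right)} = 3 E$ ($r{\left(C,E \right)} = - 3 \left(0 - E\right) = - 3 \left(- E\right) = 3 E$)
$X{\left(n,J \right)} = \frac{n}{16 + 4 J}$ ($X{\left(n,J \right)} = \frac{n}{4 \left(4 + J\right)} = \frac{n}{16 + 4 J}$)
$m = 10$ ($m = -2 + 3 \left(-4\right) \left(-1\right) = -2 - -12 = -2 + 12 = 10$)
$16 m X{\left(-4,0 \right)} = 16 \cdot 10 \cdot \frac{1}{4} \left(-4\right) \frac{1}{4 + 0} = 160 \cdot \frac{1}{4} \left(-4\right) \frac{1}{4} = 160 \left(- \frac{1}{4}\right) = -40$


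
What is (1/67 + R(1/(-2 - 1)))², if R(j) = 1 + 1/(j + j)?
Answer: 4225/17956 ≈ 0.23530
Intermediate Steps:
R(j) = 1 + 1/(2*j)
(1/67 + R(1/(-2 - 1)))² = (1/67 + (½ + 1/(-2 - 1))/(1/(-2 - 1)))² = (1/67 + (½ + 1/(-3))/(1/(-3)))² = (1/67 + (½ - ⅓)/(-⅓))² = (1/67 - 3*⅙)² = (1/67 - ½)² = (-65/134)² = 4225/17956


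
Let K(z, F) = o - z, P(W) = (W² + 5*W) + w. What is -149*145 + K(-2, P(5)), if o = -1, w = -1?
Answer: -21604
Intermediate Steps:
P(W) = -1 + W² + 5*W (P(W) = (W² + 5*W) - 1 = -1 + W² + 5*W)
K(z, F) = -1 - z
-149*145 + K(-2, P(5)) = -149*145 + (-1 - 1*(-2)) = -21605 + (-1 + 2) = -21605 + 1 = -21604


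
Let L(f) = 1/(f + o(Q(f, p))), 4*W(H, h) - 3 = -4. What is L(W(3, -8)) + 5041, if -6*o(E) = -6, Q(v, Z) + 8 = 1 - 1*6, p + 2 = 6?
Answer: 15127/3 ≈ 5042.3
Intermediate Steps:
p = 4 (p = -2 + 6 = 4)
Q(v, Z) = -13 (Q(v, Z) = -8 + (1 - 1*6) = -8 + (1 - 6) = -8 - 5 = -13)
o(E) = 1 (o(E) = -⅙*(-6) = 1)
W(H, h) = -¼ (W(H, h) = ¾ + (¼)*(-4) = ¾ - 1 = -¼)
L(f) = 1/(1 + f) (L(f) = 1/(f + 1) = 1/(1 + f))
L(W(3, -8)) + 5041 = 1/(1 - ¼) + 5041 = 1/(¾) + 5041 = 4/3 + 5041 = 15127/3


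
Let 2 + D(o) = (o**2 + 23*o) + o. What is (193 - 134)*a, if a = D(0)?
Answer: -118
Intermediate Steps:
D(o) = -2 + o**2 + 24*o (D(o) = -2 + ((o**2 + 23*o) + o) = -2 + (o**2 + 24*o) = -2 + o**2 + 24*o)
a = -2 (a = -2 + 0**2 + 24*0 = -2 + 0 + 0 = -2)
(193 - 134)*a = (193 - 134)*(-2) = 59*(-2) = -118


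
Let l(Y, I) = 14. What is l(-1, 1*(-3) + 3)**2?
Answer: 196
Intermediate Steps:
l(-1, 1*(-3) + 3)**2 = 14**2 = 196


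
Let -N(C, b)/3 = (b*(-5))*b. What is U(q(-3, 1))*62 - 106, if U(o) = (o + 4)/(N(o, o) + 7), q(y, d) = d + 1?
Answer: -6730/67 ≈ -100.45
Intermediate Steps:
N(C, b) = 15*b**2 (N(C, b) = -3*b*(-5)*b = -3*(-5*b)*b = -(-15)*b**2 = 15*b**2)
q(y, d) = 1 + d
U(o) = (4 + o)/(7 + 15*o**2) (U(o) = (o + 4)/(15*o**2 + 7) = (4 + o)/(7 + 15*o**2))
U(q(-3, 1))*62 - 106 = ((4 + (1 + 1))/(7 + 15*(1 + 1)**2))*62 - 106 = ((4 + 2)/(7 + 15*2**2))*62 - 106 = (6/(7 + 15*4))*62 - 106 = (6/(7 + 60))*62 - 106 = (6/67)*62 - 106 = 372/67 - 106 = -6730/67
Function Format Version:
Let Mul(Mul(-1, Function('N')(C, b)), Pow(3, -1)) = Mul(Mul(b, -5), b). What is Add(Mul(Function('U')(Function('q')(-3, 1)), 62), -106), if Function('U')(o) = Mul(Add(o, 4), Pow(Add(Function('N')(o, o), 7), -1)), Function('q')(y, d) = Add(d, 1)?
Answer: Rational(-6730, 67) ≈ -100.45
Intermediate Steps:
Function('N')(C, b) = Mul(15, Pow(b, 2)) (Function('N')(C, b) = Mul(-3, Mul(Mul(b, -5), b)) = Mul(-3, Mul(Mul(-5, b), b)) = Mul(-3, Mul(-5, Pow(b, 2))) = Mul(15, Pow(b, 2)))
Function('q')(y, d) = Add(1, d)
Function('U')(o) = Mul(Pow(Add(7, Mul(15, Pow(o, 2))), -1), Add(4, o)) (Function('U')(o) = Mul(Add(o, 4), Pow(Add(Mul(15, Pow(o, 2)), 7), -1)) = Mul(Add(4, o), Pow(Add(7, Mul(15, Pow(o, 2))), -1)) = Mul(Pow(Add(7, Mul(15, Pow(o, 2))), -1), Add(4, o)))
Add(Mul(Function('U')(Function('q')(-3, 1)), 62), -106) = Add(Mul(Mul(Pow(Add(7, Mul(15, Pow(Add(1, 1), 2))), -1), Add(4, Add(1, 1))), 62), -106) = Add(Mul(Mul(Pow(Add(7, Mul(15, Pow(2, 2))), -1), Add(4, 2)), 62), -106) = Add(Mul(Mul(Pow(Add(7, Mul(15, 4)), -1), 6), 62), -106) = Add(Mul(Mul(Pow(Add(7, 60), -1), 6), 62), -106) = Add(Mul(Mul(Pow(67, -1), 6), 62), -106) = Add(Mul(Mul(Rational(1, 67), 6), 62), -106) = Add(Mul(Rational(6, 67), 62), -106) = Add(Rational(372, 67), -106) = Rational(-6730, 67)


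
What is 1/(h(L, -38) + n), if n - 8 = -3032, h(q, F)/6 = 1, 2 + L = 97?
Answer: -1/3018 ≈ -0.00033135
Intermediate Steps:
L = 95 (L = -2 + 97 = 95)
h(q, F) = 6 (h(q, F) = 6*1 = 6)
n = -3024 (n = 8 - 3032 = -3024)
1/(h(L, -38) + n) = 1/(6 - 3024) = 1/(-3018) = -1/3018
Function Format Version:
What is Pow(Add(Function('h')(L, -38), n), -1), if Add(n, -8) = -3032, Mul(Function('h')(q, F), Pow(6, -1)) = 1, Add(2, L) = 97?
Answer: Rational(-1, 3018) ≈ -0.00033135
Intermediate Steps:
L = 95 (L = Add(-2, 97) = 95)
Function('h')(q, F) = 6 (Function('h')(q, F) = Mul(6, 1) = 6)
n = -3024 (n = Add(8, -3032) = -3024)
Pow(Add(Function('h')(L, -38), n), -1) = Pow(Add(6, -3024), -1) = Pow(-3018, -1) = Rational(-1, 3018)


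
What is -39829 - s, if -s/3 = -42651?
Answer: -167782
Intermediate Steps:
s = 127953 (s = -3*(-42651) = 127953)
-39829 - s = -39829 - 1*127953 = -39829 - 127953 = -167782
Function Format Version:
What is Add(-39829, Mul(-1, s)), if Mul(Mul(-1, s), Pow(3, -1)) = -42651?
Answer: -167782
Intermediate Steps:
s = 127953 (s = Mul(-3, -42651) = 127953)
Add(-39829, Mul(-1, s)) = Add(-39829, Mul(-1, 127953)) = Add(-39829, -127953) = -167782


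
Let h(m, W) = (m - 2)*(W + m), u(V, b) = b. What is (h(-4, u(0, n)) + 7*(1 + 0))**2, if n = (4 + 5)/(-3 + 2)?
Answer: 7225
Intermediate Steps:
n = -9 (n = 9/(-1) = 9*(-1) = -9)
h(m, W) = (-2 + m)*(W + m)
(h(-4, u(0, n)) + 7*(1 + 0))**2 = (((-4)**2 - 2*(-9) - 2*(-4) - 9*(-4)) + 7*(1 + 0))**2 = ((16 + 18 + 8 + 36) + 7*1)**2 = (78 + 7)**2 = 85**2 = 7225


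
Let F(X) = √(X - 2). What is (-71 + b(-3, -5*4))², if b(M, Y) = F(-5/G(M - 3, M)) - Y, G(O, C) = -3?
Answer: (153 - I*√3)²/9 ≈ 2600.7 - 58.89*I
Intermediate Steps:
F(X) = √(-2 + X)
b(M, Y) = -Y + I*√3/3 (b(M, Y) = √(-2 - 5/(-3)) - Y = √(-2 - 5*(-⅓)) - Y = √(-2 + 5/3) - Y = √(-⅓) - Y = I*√3/3 - Y = -Y + I*√3/3)
(-71 + b(-3, -5*4))² = (-71 + (-(-5)*4 + I*√3/3))² = (-71 + (-1*(-20) + I*√3/3))² = (-71 + (20 + I*√3/3))² = (-51 + I*√3/3)²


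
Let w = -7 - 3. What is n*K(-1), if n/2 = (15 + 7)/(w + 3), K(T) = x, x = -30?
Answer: 1320/7 ≈ 188.57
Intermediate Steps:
w = -10
K(T) = -30
n = -44/7 (n = 2*((15 + 7)/(-10 + 3)) = 2*(22/(-7)) = 2*(22*(-⅐)) = 2*(-22/7) = -44/7 ≈ -6.2857)
n*K(-1) = -44/7*(-30) = 1320/7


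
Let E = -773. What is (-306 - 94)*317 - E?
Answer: -126027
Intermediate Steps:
(-306 - 94)*317 - E = (-306 - 94)*317 - 1*(-773) = -400*317 + 773 = -126800 + 773 = -126027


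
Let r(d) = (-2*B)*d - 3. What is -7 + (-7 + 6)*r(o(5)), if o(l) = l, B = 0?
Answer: -4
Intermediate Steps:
r(d) = -3 (r(d) = (-2*0)*d - 3 = 0*d - 3 = 0 - 3 = -3)
-7 + (-7 + 6)*r(o(5)) = -7 + (-7 + 6)*(-3) = -7 - 1*(-3) = -7 + 3 = -4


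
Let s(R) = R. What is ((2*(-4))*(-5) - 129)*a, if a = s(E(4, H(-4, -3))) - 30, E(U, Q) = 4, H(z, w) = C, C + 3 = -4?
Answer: 2314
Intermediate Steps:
C = -7 (C = -3 - 4 = -7)
H(z, w) = -7
a = -26 (a = 4 - 30 = -26)
((2*(-4))*(-5) - 129)*a = ((2*(-4))*(-5) - 129)*(-26) = (-8*(-5) - 129)*(-26) = (40 - 129)*(-26) = -89*(-26) = 2314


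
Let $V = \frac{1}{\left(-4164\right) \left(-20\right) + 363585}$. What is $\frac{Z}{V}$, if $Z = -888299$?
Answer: $-396949732635$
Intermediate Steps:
$V = \frac{1}{446865}$ ($V = \frac{1}{83280 + 363585} = \frac{1}{446865} \approx 2.2378 \cdot 10^{-6}$)
$\frac{Z}{V} = - 888299 \frac{1}{\frac{1}{446865}} = \left(-888299\right) 446865 = -396949732635$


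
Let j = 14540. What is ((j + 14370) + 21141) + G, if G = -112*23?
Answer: 47475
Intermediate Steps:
G = -2576
((j + 14370) + 21141) + G = ((14540 + 14370) + 21141) - 2576 = (28910 + 21141) - 2576 = 50051 - 2576 = 47475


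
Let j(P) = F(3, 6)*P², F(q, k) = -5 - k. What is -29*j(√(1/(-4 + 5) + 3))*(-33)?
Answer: -42108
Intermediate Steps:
j(P) = -11*P² (j(P) = (-5 - 1*6)*P² = (-5 - 6)*P² = -11*P²)
-29*j(√(1/(-4 + 5) + 3))*(-33) = -(-319)*(√(1/(-4 + 5) + 3))²*(-33) = -(-319)*(√(1/1 + 3))²*(-33) = -(-319)*(√(1 + 3))²*(-33) = -(-319)*(√4)²*(-33) = -(-319)*2²*(-33) = -(-319)*4*(-33) = -29*(-44)*(-33) = 1276*(-33) = -42108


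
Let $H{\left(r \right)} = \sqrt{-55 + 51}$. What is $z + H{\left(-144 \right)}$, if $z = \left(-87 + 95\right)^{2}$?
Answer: $64 + 2 i \approx 64.0 + 2.0 i$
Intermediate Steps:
$H{\left(r \right)} = 2 i$ ($H{\left(r \right)} = \sqrt{-4} = 2 i$)
$z = 64$ ($z = 8^{2} = 64$)
$z + H{\left(-144 \right)} = 64 + 2 i$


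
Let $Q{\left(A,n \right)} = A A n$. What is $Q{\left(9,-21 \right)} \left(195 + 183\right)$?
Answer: $-642978$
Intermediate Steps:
$Q{\left(A,n \right)} = n A^{2}$ ($Q{\left(A,n \right)} = A^{2} n = n A^{2}$)
$Q{\left(9,-21 \right)} \left(195 + 183\right) = - 21 \cdot 9^{2} \left(195 + 183\right) = \left(-21\right) 81 \cdot 378 = \left(-1701\right) 378 = -642978$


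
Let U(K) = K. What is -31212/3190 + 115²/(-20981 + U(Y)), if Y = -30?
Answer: -348991541/33512545 ≈ -10.414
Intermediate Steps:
-31212/3190 + 115²/(-20981 + U(Y)) = -31212/3190 + 115²/(-20981 - 30) = -31212*1/3190 + 13225/(-21011) = -15606/1595 + 13225*(-1/21011) = -15606/1595 - 13225/21011 = -348991541/33512545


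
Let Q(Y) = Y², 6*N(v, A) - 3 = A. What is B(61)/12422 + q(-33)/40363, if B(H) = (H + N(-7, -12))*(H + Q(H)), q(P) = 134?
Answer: 9084510075/501389186 ≈ 18.119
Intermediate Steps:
N(v, A) = ½ + A/6
B(H) = (-3/2 + H)*(H + H²) (B(H) = (H + (½ + (⅙)*(-12)))*(H + H²) = (H + (½ - 2))*(H + H²) = (H - 3/2)*(H + H²) = (-3/2 + H)*(H + H²))
B(61)/12422 + q(-33)/40363 = ((½)*61*(-3 - 1*61 + 2*61²))/12422 + 134/40363 = ((½)*61*(-3 - 61 + 2*3721))*(1/12422) + 134*(1/40363) = ((½)*61*(-3 - 61 + 7442))*(1/12422) + 134/40363 = ((½)*61*7378)*(1/12422) + 134/40363 = 225029*(1/12422) + 134/40363 = 225029/12422 + 134/40363 = 9084510075/501389186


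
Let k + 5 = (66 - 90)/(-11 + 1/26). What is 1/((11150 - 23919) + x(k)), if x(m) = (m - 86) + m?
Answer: -95/1221759 ≈ -7.7757e-5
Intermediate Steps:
k = -267/95 (k = -5 + (66 - 90)/(-11 + 1/26) = -5 - 24/(-11 + 1/26) = -5 - 24/(-285/26) = -5 - 24*(-26/285) = -5 + 208/95 = -267/95 ≈ -2.8105)
x(m) = -86 + 2*m (x(m) = (-86 + m) + m = -86 + 2*m)
1/((11150 - 23919) + x(k)) = 1/((11150 - 23919) + (-86 + 2*(-267/95))) = 1/(-12769 + (-86 - 534/95)) = 1/(-12769 - 8704/95) = 1/(-1221759/95) = -95/1221759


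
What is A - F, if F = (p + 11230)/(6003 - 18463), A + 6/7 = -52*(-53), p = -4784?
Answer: 17167763/6230 ≈ 2755.7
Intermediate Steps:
A = 19286/7 (A = -6/7 - 52*(-53) = -6/7 + 2756 = 19286/7 ≈ 2755.1)
F = -3223/6230 (F = (-4784 + 11230)/(6003 - 18463) = 6446/(-12460) = 6446*(-1/12460) = -3223/6230 ≈ -0.51734)
A - F = 19286/7 - 1*(-3223/6230) = 19286/7 + 3223/6230 = 17167763/6230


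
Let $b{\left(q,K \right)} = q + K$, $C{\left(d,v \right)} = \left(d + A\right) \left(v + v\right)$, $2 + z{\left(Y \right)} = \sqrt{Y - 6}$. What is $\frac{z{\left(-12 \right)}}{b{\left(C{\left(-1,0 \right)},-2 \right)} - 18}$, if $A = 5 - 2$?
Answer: $\frac{1}{10} - \frac{3 i \sqrt{2}}{20} \approx 0.1 - 0.21213 i$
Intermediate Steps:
$z{\left(Y \right)} = -2 + \sqrt{-6 + Y}$ ($z{\left(Y \right)} = -2 + \sqrt{Y - 6} = -2 + \sqrt{-6 + Y}$)
$A = 3$
$C{\left(d,v \right)} = 2 v \left(3 + d\right)$ ($C{\left(d,v \right)} = \left(d + 3\right) \left(v + v\right) = \left(3 + d\right) 2 v = 2 v \left(3 + d\right)$)
$b{\left(q,K \right)} = K + q$
$\frac{z{\left(-12 \right)}}{b{\left(C{\left(-1,0 \right)},-2 \right)} - 18} = \frac{-2 + \sqrt{-6 - 12}}{\left(-2 + 2 \cdot 0 \left(3 - 1\right)\right) - 18} = \frac{-2 + \sqrt{-18}}{\left(-2 + 2 \cdot 0 \cdot 2\right) - 18} = \frac{-2 + 3 i \sqrt{2}}{\left(-2 + 0\right) - 18} = \frac{-2 + 3 i \sqrt{2}}{-2 - 18} = \frac{-2 + 3 i \sqrt{2}}{-20} = - \frac{-2 + 3 i \sqrt{2}}{20} = \frac{1}{10} - \frac{3 i \sqrt{2}}{20}$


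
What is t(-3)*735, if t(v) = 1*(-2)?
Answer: -1470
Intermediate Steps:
t(v) = -2
t(-3)*735 = -2*735 = -1470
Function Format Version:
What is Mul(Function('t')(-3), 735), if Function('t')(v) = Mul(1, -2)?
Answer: -1470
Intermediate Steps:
Function('t')(v) = -2
Mul(Function('t')(-3), 735) = Mul(-2, 735) = -1470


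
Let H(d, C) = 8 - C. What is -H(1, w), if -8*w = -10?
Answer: -27/4 ≈ -6.7500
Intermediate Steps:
w = 5/4 (w = -⅛*(-10) = 5/4 ≈ 1.2500)
-H(1, w) = -(8 - 1*5/4) = -(8 - 5/4) = -1*27/4 = -27/4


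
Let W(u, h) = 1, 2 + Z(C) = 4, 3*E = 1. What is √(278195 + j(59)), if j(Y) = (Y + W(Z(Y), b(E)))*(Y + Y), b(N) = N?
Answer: 5*√11411 ≈ 534.11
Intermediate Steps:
E = ⅓ (E = (⅓)*1 = ⅓ ≈ 0.33333)
Z(C) = 2 (Z(C) = -2 + 4 = 2)
j(Y) = 2*Y*(1 + Y) (j(Y) = (Y + 1)*(Y + Y) = (1 + Y)*(2*Y) = 2*Y*(1 + Y))
√(278195 + j(59)) = √(278195 + 2*59*(1 + 59)) = √(278195 + 2*59*60) = √(278195 + 7080) = √285275 = 5*√11411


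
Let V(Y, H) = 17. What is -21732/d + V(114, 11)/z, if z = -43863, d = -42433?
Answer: 952509355/1861238679 ≈ 0.51176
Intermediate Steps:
-21732/d + V(114, 11)/z = -21732/(-42433) + 17/(-43863) = -21732*(-1/42433) + 17*(-1/43863) = 21732/42433 - 17/43863 = 952509355/1861238679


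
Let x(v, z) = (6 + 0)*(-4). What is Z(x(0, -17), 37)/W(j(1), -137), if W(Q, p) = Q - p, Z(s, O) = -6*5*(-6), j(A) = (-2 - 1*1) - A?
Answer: 180/133 ≈ 1.3534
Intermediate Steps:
x(v, z) = -24 (x(v, z) = 6*(-4) = -24)
j(A) = -3 - A (j(A) = (-2 - 1) - A = -3 - A)
Z(s, O) = 180 (Z(s, O) = -30*(-6) = 180)
Z(x(0, -17), 37)/W(j(1), -137) = 180/((-3 - 1*1) - 1*(-137)) = 180/((-3 - 1) + 137) = 180/(-4 + 137) = 180/133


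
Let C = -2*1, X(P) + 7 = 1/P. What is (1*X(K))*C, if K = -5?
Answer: 72/5 ≈ 14.400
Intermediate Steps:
X(P) = -7 + 1/P
C = -2
(1*X(K))*C = (1*(-7 + 1/(-5)))*(-2) = (1*(-7 - ⅕))*(-2) = (1*(-36/5))*(-2) = -36/5*(-2) = 72/5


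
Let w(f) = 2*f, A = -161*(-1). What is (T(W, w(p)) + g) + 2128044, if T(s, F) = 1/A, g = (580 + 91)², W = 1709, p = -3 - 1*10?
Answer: 415103886/161 ≈ 2.5783e+6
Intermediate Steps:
p = -13 (p = -3 - 10 = -13)
A = 161
g = 450241 (g = 671² = 450241)
T(s, F) = 1/161
(T(W, w(p)) + g) + 2128044 = (1/161 + 450241) + 2128044 = 72488802/161 + 2128044 = 415103886/161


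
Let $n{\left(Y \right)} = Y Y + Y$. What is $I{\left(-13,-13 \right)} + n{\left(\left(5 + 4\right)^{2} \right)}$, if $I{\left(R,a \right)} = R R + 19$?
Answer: $6830$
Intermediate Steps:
$I{\left(R,a \right)} = 19 + R^{2}$ ($I{\left(R,a \right)} = R^{2} + 19 = 19 + R^{2}$)
$n{\left(Y \right)} = Y + Y^{2}$ ($n{\left(Y \right)} = Y^{2} + Y = Y + Y^{2}$)
$I{\left(-13,-13 \right)} + n{\left(\left(5 + 4\right)^{2} \right)} = \left(19 + \left(-13\right)^{2}\right) + \left(5 + 4\right)^{2} \left(1 + \left(5 + 4\right)^{2}\right) = \left(19 + 169\right) + 9^{2} \left(1 + 9^{2}\right) = 188 + 81 \left(1 + 81\right) = 188 + 81 \cdot 82 = 188 + 6642 = 6830$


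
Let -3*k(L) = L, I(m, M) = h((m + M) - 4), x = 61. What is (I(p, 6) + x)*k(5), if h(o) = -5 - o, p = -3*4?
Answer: -110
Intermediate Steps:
p = -12
I(m, M) = -1 - M - m (I(m, M) = -5 - ((m + M) - 4) = -5 - ((M + m) - 4) = -5 - (-4 + M + m) = -5 + (4 - M - m) = -1 - M - m)
k(L) = -L/3
(I(p, 6) + x)*k(5) = ((-1 - 1*6 - 1*(-12)) + 61)*(-⅓*5) = ((-1 - 6 + 12) + 61)*(-5/3) = (5 + 61)*(-5/3) = 66*(-5/3) = -110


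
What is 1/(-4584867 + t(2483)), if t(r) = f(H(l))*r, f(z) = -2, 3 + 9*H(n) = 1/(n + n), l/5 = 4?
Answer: -1/4589833 ≈ -2.1787e-7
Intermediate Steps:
l = 20 (l = 5*4 = 20)
H(n) = -⅓ + 1/(18*n) (H(n) = -⅓ + 1/(9*(n + n)) = -⅓ + 1/(9*((2*n))) = -⅓ + (1/(2*n))/9 = -⅓ + 1/(18*n))
t(r) = -2*r
1/(-4584867 + t(2483)) = 1/(-4584867 - 2*2483) = 1/(-4584867 - 4966) = 1/(-4589833) = -1/4589833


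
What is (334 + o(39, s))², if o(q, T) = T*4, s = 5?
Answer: 125316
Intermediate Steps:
o(q, T) = 4*T
(334 + o(39, s))² = (334 + 4*5)² = (334 + 20)² = 354² = 125316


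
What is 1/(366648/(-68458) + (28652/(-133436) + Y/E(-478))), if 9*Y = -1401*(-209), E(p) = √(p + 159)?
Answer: -1895622308918697622653/1129151404825526636264727488 + 34706131323736467314499*I*√319/1129151404825526636264727488 ≈ -1.6788e-6 + 0.00054897*I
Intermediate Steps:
E(p) = √(159 + p)
Y = 97603/3 (Y = (-1401*(-209))/9 = (⅑)*292809 = 97603/3 ≈ 32534.)
1/(366648/(-68458) + (28652/(-133436) + Y/E(-478))) = 1/(366648/(-68458) + (28652/(-133436) + 97603/(3*(√(159 - 478))))) = 1/(366648*(-1/68458) + (28652*(-1/133436) + 97603/(3*(√(-319))))) = 1/(-183324/34229 + (-7163/33359 + 97603/(3*((I*√319))))) = 1/(-183324/34229 + (-7163/33359 + 97603*(-I*√319/319)/3)) = 1/(-183324/34229 + (-7163/33359 - 8873*I*√319/87)) = 1/(-6360687643/1141845211 - 8873*I*√319/87)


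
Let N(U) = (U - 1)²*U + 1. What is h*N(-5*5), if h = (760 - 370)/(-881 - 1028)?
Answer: 6590610/1909 ≈ 3452.4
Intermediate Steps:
h = -390/1909 (h = 390/(-1909) = 390*(-1/1909) = -390/1909 ≈ -0.20430)
N(U) = 1 + U*(-1 + U)² (N(U) = (-1 + U)²*U + 1 = U*(-1 + U)² + 1 = 1 + U*(-1 + U)²)
h*N(-5*5) = -390*(1 + (-5*5)*(-1 - 5*5)²)/1909 = -390*(1 - 25*(-1 - 25)²)/1909 = -390*(1 - 25*(-26)²)/1909 = -390*(1 - 25*676)/1909 = -390*(1 - 16900)/1909 = -390/1909*(-16899) = 6590610/1909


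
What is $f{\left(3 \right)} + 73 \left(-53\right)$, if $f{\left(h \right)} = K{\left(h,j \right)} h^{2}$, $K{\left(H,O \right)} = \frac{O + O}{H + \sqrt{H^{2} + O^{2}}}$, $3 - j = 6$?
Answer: $-3851 - 18 \sqrt{2} \approx -3876.5$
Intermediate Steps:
$j = -3$ ($j = 3 - 6 = -3$)
$K{\left(H,O \right)} = \frac{2 O}{H + \sqrt{H^{2} + O^{2}}}$
$f{\left(h \right)} = - \frac{6 h^{2}}{h + \sqrt{9 + h^{2}}}$ ($f{\left(h \right)} = 2 \left(-3\right) \frac{1}{h + \sqrt{h^{2} + \left(-3\right)^{2}}} h^{2} = 2 \left(-3\right) \frac{1}{h + \sqrt{h^{2} + 9}} h^{2} = 2 \left(-3\right) \frac{1}{h + \sqrt{9 + h^{2}}} h^{2} = - \frac{6}{h + \sqrt{9 + h^{2}}} h^{2} = - \frac{6 h^{2}}{h + \sqrt{9 + h^{2}}}$)
$f{\left(3 \right)} + 73 \left(-53\right) = - \frac{6 \cdot 3^{2}}{3 + \sqrt{9 + 3^{2}}} + 73 \left(-53\right) = \left(-6\right) 9 \frac{1}{3 + \sqrt{9 + 9}} - 3869 = \left(-6\right) 9 \frac{1}{3 + \sqrt{18}} - 3869 = \left(-6\right) 9 \frac{1}{3 + 3 \sqrt{2}} - 3869 = - \frac{54}{3 + 3 \sqrt{2}} - 3869 = -3869 - \frac{54}{3 + 3 \sqrt{2}}$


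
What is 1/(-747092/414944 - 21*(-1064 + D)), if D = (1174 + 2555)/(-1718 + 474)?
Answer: 32261896/722832583427 ≈ 4.4633e-5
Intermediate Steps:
D = -3729/1244 (D = 3729/(-1244) = 3729*(-1/1244) = -3729/1244 ≈ -2.9976)
1/(-747092/414944 - 21*(-1064 + D)) = 1/(-747092/414944 - 21*(-1064 - 3729/1244)) = 1/(-747092*1/414944 - 21*(-1327345/1244)) = 1/(-186773/103736 + 27874245/1244) = 1/(722832583427/32261896) = 32261896/722832583427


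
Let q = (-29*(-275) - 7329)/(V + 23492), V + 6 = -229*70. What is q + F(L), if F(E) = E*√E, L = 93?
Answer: 323/3728 + 93*√93 ≈ 896.95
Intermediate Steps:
F(E) = E^(3/2)
V = -16036 (V = -6 - 229*70 = -6 - 16030 = -16036)
q = 323/3728 (q = (-29*(-275) - 7329)/(-16036 + 23492) = (7975 - 7329)/7456 = 646*(1/7456) = 323/3728 ≈ 0.086642)
q + F(L) = 323/3728 + 93^(3/2) = 323/3728 + 93*√93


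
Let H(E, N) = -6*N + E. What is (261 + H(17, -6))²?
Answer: 98596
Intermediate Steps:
H(E, N) = E - 6*N
(261 + H(17, -6))² = (261 + (17 - 6*(-6)))² = (261 + (17 + 36))² = (261 + 53)² = 314² = 98596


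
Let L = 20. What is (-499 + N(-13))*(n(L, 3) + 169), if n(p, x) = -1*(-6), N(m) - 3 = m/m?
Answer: -86625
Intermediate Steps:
N(m) = 4 (N(m) = 3 + m/m = 3 + 1 = 4)
n(p, x) = 6
(-499 + N(-13))*(n(L, 3) + 169) = (-499 + 4)*(6 + 169) = -495*175 = -86625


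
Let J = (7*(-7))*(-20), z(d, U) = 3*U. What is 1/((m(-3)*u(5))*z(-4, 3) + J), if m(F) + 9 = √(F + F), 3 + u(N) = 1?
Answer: 571/653054 + 9*I*√6/653054 ≈ 0.00087435 + 3.3757e-5*I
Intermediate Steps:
u(N) = -2 (u(N) = -3 + 1 = -2)
J = 980 (J = -49*(-20) = 980)
m(F) = -9 + √2*√F (m(F) = -9 + √(F + F) = -9 + √(2*F) = -9 + √2*√F)
1/((m(-3)*u(5))*z(-4, 3) + J) = 1/(((-9 + √2*√(-3))*(-2))*(3*3) + 980) = 1/(((-9 + √2*(I*√3))*(-2))*9 + 980) = 1/(((-9 + I*√6)*(-2))*9 + 980) = 1/((18 - 2*I*√6)*9 + 980) = 1/((162 - 18*I*√6) + 980) = 1/(1142 - 18*I*√6)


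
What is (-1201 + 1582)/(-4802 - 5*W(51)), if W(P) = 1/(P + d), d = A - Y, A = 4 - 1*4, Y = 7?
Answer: -5588/70431 ≈ -0.079340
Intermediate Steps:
A = 0 (A = 4 - 4 = 0)
d = -7 (d = 0 - 1*7 = 0 - 7 = -7)
W(P) = 1/(-7 + P) (W(P) = 1/(P - 7) = 1/(-7 + P))
(-1201 + 1582)/(-4802 - 5*W(51)) = (-1201 + 1582)/(-4802 - 5/(-7 + 51)) = 381/(-4802 - 5/44) = 381/(-211293/44) = 381*(-44/211293) = -5588/70431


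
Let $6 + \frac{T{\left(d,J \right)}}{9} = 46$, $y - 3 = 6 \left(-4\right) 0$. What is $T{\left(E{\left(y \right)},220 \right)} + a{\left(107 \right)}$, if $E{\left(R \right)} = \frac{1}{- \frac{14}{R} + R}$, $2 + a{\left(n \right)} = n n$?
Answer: $11807$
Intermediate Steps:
$a{\left(n \right)} = -2 + n^{2}$ ($a{\left(n \right)} = -2 + n n = -2 + n^{2}$)
$y = 3$ ($y = 3 + 6 \left(-4\right) 0 = 3 - 0 = 3 + 0 = 3$)
$E{\left(R \right)} = \frac{1}{R - \frac{14}{R}}$
$T{\left(d,J \right)} = 360$ ($T{\left(d,J \right)} = -54 + 9 \cdot 46 = -54 + 414 = 360$)
$T{\left(E{\left(y \right)},220 \right)} + a{\left(107 \right)} = 360 - \left(2 - 107^{2}\right) = 360 + \left(-2 + 11449\right) = 360 + 11447 = 11807$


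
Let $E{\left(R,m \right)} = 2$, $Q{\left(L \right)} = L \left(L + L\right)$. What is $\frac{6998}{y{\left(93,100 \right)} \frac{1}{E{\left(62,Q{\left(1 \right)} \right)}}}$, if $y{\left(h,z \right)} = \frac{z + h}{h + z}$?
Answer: $13996$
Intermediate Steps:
$Q{\left(L \right)} = 2 L^{2}$ ($Q{\left(L \right)} = L 2 L = 2 L^{2}$)
$y{\left(h,z \right)} = 1$ ($y{\left(h,z \right)} = \frac{h + z}{h + z} = 1$)
$\frac{6998}{y{\left(93,100 \right)} \frac{1}{E{\left(62,Q{\left(1 \right)} \right)}}} = \frac{6998}{1 \cdot \frac{1}{2}} = 6998 \frac{1}{\frac{1}{2}} = 6998 \cdot 2 = 13996$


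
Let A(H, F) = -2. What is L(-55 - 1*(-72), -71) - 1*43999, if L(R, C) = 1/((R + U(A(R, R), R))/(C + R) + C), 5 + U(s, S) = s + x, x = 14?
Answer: -28291366/643 ≈ -43999.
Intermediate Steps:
U(s, S) = 9 + s (U(s, S) = -5 + (s + 14) = -5 + (14 + s) = 9 + s)
L(R, C) = 1/(C + (7 + R)/(C + R)) (L(R, C) = 1/((R + (9 - 2))/(C + R) + C) = 1/((R + 7)/(C + R) + C) = 1/((7 + R)/(C + R) + C) = 1/(C + (7 + R)/(C + R)))
L(-55 - 1*(-72), -71) - 1*43999 = (-71 + (-55 - 1*(-72)))/(7 + (-55 - 1*(-72)) + (-71)² - 71*(-55 - 1*(-72))) - 1*43999 = (-71 + (-55 + 72))/(7 + (-55 + 72) + 5041 - 71*(-55 + 72)) - 43999 = (-71 + 17)/(7 + 17 + 5041 - 71*17) - 43999 = -54/(7 + 17 + 5041 - 1207) - 43999 = -54/3858 - 43999 = (1/3858)*(-54) - 43999 = -9/643 - 43999 = -28291366/643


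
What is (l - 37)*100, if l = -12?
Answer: -4900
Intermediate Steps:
(l - 37)*100 = (-12 - 37)*100 = -49*100 = -4900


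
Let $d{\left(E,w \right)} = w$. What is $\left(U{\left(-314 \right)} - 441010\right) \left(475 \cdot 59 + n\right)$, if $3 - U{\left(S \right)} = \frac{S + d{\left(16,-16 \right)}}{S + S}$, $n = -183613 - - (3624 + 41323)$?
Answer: $\frac{15321163278683}{314} \approx 4.8794 \cdot 10^{10}$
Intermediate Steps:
$n = -138666$ ($n = -183613 - \left(-1\right) 44947 = -183613 - -44947 = -183613 + 44947 = -138666$)
$U{\left(S \right)} = 3 - \frac{-16 + S}{2 S}$ ($U{\left(S \right)} = 3 - \frac{S - 16}{S + S} = 3 - \frac{-16 + S}{2 S}$)
$\left(U{\left(-314 \right)} - 441010\right) \left(475 \cdot 59 + n\right) = \left(\left(\frac{5}{2} + \frac{8}{-314}\right) - 441010\right) \left(475 \cdot 59 - 138666\right) = \left(\left(\frac{5}{2} + 8 \left(- \frac{1}{314}\right)\right) - 441010\right) \left(28025 - 138666\right) = \left(\left(\frac{5}{2} - \frac{4}{157}\right) - 441010\right) \left(-110641\right) = \left(\frac{777}{314} - 441010\right) \left(-110641\right) = \left(- \frac{138476363}{314}\right) \left(-110641\right) = \frac{15321163278683}{314}$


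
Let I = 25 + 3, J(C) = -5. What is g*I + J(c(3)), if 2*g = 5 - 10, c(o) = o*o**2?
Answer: -75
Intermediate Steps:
c(o) = o**3
g = -5/2 (g = (5 - 10)/2 = (1/2)*(-5) = -5/2 ≈ -2.5000)
I = 28
g*I + J(c(3)) = -5/2*28 - 5 = -70 - 5 = -75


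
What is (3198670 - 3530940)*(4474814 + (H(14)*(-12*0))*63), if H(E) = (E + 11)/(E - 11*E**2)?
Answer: -1486846447780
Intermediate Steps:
H(E) = (11 + E)/(E - 11*E**2)
(3198670 - 3530940)*(4474814 + (H(14)*(-12*0))*63) = (3198670 - 3530940)*(4474814 + (((-11 - 1*14)/(14*(-1 + 11*14)))*(-12*0))*63) = -332270*(4474814 + (((-11 - 14)/(14*(-1 + 154)))*0)*63) = -332270*(4474814 + (((1/14)*(-25)/153)*0)*63) = -332270*(4474814 + (((1/14)*(1/153)*(-25))*0)*63) = -332270*(4474814 - 25/2142*0*63) = -332270*(4474814 + 0*63) = -332270*(4474814 + 0) = -332270*4474814 = -1486846447780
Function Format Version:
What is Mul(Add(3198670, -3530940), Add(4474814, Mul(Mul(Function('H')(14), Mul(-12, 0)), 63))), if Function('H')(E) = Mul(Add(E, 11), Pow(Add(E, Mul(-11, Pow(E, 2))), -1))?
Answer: -1486846447780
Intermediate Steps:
Function('H')(E) = Mul(Pow(Add(E, Mul(-11, Pow(E, 2))), -1), Add(11, E)) (Function('H')(E) = Mul(Add(11, E), Pow(Add(E, Mul(-11, Pow(E, 2))), -1)) = Mul(Pow(Add(E, Mul(-11, Pow(E, 2))), -1), Add(11, E)))
Mul(Add(3198670, -3530940), Add(4474814, Mul(Mul(Function('H')(14), Mul(-12, 0)), 63))) = Mul(Add(3198670, -3530940), Add(4474814, Mul(Mul(Mul(Pow(14, -1), Pow(Add(-1, Mul(11, 14)), -1), Add(-11, Mul(-1, 14))), Mul(-12, 0)), 63))) = Mul(-332270, Add(4474814, Mul(Mul(Mul(Rational(1, 14), Pow(Add(-1, 154), -1), Add(-11, -14)), 0), 63))) = Mul(-332270, Add(4474814, Mul(Mul(Mul(Rational(1, 14), Pow(153, -1), -25), 0), 63))) = Mul(-332270, Add(4474814, Mul(Mul(Mul(Rational(1, 14), Rational(1, 153), -25), 0), 63))) = Mul(-332270, Add(4474814, Mul(Mul(Rational(-25, 2142), 0), 63))) = Mul(-332270, Add(4474814, Mul(0, 63))) = Mul(-332270, Add(4474814, 0)) = Mul(-332270, 4474814) = -1486846447780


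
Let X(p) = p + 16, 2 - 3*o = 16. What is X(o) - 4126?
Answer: -12344/3 ≈ -4114.7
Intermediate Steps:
o = -14/3 (o = ⅔ - ⅓*16 = ⅔ - 16/3 = -14/3 ≈ -4.6667)
X(p) = 16 + p
X(o) - 4126 = (16 - 14/3) - 4126 = 34/3 - 4126 = -12344/3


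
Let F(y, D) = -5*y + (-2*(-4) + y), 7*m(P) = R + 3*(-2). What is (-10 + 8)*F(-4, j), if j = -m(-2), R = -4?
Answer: -48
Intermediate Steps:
m(P) = -10/7 (m(P) = (-4 + 3*(-2))/7 = (-4 - 6)/7 = (⅐)*(-10) = -10/7)
j = 10/7 (j = -1*(-10/7) = 10/7 ≈ 1.4286)
F(y, D) = 8 - 4*y (F(y, D) = -5*y + (8 + y) = 8 - 4*y)
(-10 + 8)*F(-4, j) = (-10 + 8)*(8 - 4*(-4)) = -2*(8 + 16) = -2*24 = -48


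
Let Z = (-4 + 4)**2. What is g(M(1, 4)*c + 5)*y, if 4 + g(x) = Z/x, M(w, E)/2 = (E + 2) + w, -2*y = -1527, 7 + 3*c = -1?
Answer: -3054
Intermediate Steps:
c = -8/3 (c = -7/3 + (1/3)*(-1) = -7/3 - 1/3 = -8/3 ≈ -2.6667)
y = 1527/2 (y = -1/2*(-1527) = 1527/2 ≈ 763.50)
M(w, E) = 4 + 2*E + 2*w (M(w, E) = 2*((E + 2) + w) = 2*((2 + E) + w) = 2*(2 + E + w) = 4 + 2*E + 2*w)
Z = 0 (Z = 0**2 = 0)
g(x) = -4 (g(x) = -4 + 0/x = -4 + 0 = -4)
g(M(1, 4)*c + 5)*y = -4*1527/2 = -3054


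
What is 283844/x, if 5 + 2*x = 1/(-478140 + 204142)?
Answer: -155545376624/1369991 ≈ -1.1354e+5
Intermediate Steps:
x = -1369991/547996 (x = -5/2 + 1/(2*(-478140 + 204142)) = -5/2 + (½)/(-273998) = -5/2 + (½)*(-1/273998) = -5/2 - 1/547996 = -1369991/547996 ≈ -2.5000)
283844/x = 283844/(-1369991/547996) = 283844*(-547996/1369991) = -155545376624/1369991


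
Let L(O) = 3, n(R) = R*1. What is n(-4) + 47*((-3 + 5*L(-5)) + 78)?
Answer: 4226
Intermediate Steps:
n(R) = R
n(-4) + 47*((-3 + 5*L(-5)) + 78) = -4 + 47*((-3 + 5*3) + 78) = -4 + 47*((-3 + 15) + 78) = -4 + 47*(12 + 78) = -4 + 47*90 = -4 + 4230 = 4226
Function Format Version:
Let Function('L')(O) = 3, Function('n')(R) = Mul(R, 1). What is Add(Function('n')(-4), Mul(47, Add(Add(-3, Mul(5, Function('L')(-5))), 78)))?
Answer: 4226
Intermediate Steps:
Function('n')(R) = R
Add(Function('n')(-4), Mul(47, Add(Add(-3, Mul(5, Function('L')(-5))), 78))) = Add(-4, Mul(47, Add(Add(-3, Mul(5, 3)), 78))) = Add(-4, Mul(47, Add(Add(-3, 15), 78))) = Add(-4, Mul(47, Add(12, 78))) = Add(-4, Mul(47, 90)) = Add(-4, 4230) = 4226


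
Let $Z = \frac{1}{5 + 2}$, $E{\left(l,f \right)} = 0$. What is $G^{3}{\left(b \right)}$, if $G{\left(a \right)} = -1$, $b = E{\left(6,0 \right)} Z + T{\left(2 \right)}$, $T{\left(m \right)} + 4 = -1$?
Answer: $-1$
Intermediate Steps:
$T{\left(m \right)} = -5$ ($T{\left(m \right)} = -4 - 1 = -5$)
$Z = \frac{1}{7} \approx 0.14286$
$b = -5$ ($b = 0 \cdot \frac{1}{7} - 5 = 0 - 5 = -5$)
$G^{3}{\left(b \right)} = \left(-1\right)^{3} = -1$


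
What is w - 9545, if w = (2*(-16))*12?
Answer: -9929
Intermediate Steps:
w = -384 (w = -32*12 = -384)
w - 9545 = -384 - 9545 = -9929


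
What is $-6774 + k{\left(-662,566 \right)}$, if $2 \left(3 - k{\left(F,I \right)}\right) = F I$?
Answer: $180575$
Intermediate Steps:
$k{\left(F,I \right)} = 3 - \frac{F I}{2}$
$-6774 + k{\left(-662,566 \right)} = -6774 - \left(-3 - 187346\right) = -6774 + \left(3 + 187346\right) = -6774 + 187349 = 180575$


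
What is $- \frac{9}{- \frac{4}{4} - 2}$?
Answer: $3$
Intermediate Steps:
$- \frac{9}{- \frac{4}{4} - 2} = - \frac{9}{\left(-4\right) \frac{1}{4} - 2} = - \frac{9}{-1 - 2} = - \frac{9}{-3} = \left(-9\right) \left(- \frac{1}{3}\right) = 3$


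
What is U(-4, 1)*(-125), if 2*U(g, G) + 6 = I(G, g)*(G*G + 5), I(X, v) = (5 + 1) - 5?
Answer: 0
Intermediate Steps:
I(X, v) = 1 (I(X, v) = 6 - 5 = 1)
U(g, G) = -½ + G²/2 (U(g, G) = -3 + (1*(G*G + 5))/2 = -3 + (1*(G² + 5))/2 = -3 + (1*(5 + G²))/2 = -3 + (5 + G²)/2 = -3 + (5/2 + G²/2) = -½ + G²/2)
U(-4, 1)*(-125) = (-½ + (½)*1²)*(-125) = (-½ + (½)*1)*(-125) = (-½ + ½)*(-125) = 0*(-125) = 0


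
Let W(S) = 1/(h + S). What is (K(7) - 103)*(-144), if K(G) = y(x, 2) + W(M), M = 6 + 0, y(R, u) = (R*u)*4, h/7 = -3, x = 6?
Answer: 39648/5 ≈ 7929.6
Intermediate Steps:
h = -21 (h = 7*(-3) = -21)
y(R, u) = 4*R*u
M = 6
W(S) = 1/(-21 + S)
K(G) = 719/15 (K(G) = 4*6*2 + 1/(-21 + 6) = 48 + 1/(-15) = 48 - 1/15 = 719/15)
(K(7) - 103)*(-144) = (719/15 - 103)*(-144) = -826/15*(-144) = 39648/5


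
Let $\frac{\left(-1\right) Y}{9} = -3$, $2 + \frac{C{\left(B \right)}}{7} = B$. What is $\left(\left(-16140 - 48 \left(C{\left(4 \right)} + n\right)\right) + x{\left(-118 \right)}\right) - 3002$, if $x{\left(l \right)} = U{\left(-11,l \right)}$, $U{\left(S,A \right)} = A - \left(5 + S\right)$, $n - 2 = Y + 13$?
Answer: $-21942$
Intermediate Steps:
$C{\left(B \right)} = -14 + 7 B$
$Y = 27$ ($Y = \left(-9\right) \left(-3\right) = 27$)
$n = 42$ ($n = 2 + \left(27 + 13\right) = 2 + 40 = 42$)
$U{\left(S,A \right)} = -5 + A - S$ ($U{\left(S,A \right)} = A - \left(5 + S\right) = -5 + A - S$)
$x{\left(l \right)} = 6 + l$ ($x{\left(l \right)} = -5 + l - -11 = -5 + l + 11 = 6 + l$)
$\left(\left(-16140 - 48 \left(C{\left(4 \right)} + n\right)\right) + x{\left(-118 \right)}\right) - 3002 = \left(\left(-16140 - 48 \left(\left(-14 + 7 \cdot 4\right) + 42\right)\right) + \left(6 - 118\right)\right) - 3002 = \left(\left(-16140 - 48 \left(\left(-14 + 28\right) + 42\right)\right) - 112\right) - 3002 = \left(\left(-16140 - 48 \left(14 + 42\right)\right) - 112\right) - 3002 = \left(\left(-16140 - 2688\right) - 112\right) - 3002 = \left(-18828 - 112\right) - 3002 = -18940 - 3002 = -21942$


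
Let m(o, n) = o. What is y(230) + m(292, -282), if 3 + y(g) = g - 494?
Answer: 25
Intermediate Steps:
y(g) = -497 + g (y(g) = -3 + (g - 494) = -3 + (-494 + g) = -497 + g)
y(230) + m(292, -282) = (-497 + 230) + 292 = -267 + 292 = 25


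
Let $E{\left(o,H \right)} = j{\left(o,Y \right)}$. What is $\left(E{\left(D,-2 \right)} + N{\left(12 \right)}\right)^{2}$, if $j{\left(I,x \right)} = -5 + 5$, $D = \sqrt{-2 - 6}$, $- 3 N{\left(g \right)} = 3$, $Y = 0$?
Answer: $1$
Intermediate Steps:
$N{\left(g \right)} = -1$ ($N{\left(g \right)} = \left(- \frac{1}{3}\right) 3 = -1$)
$D = 2 i \sqrt{2}$ ($D = \sqrt{-8} = 2 i \sqrt{2} \approx 2.8284 i$)
$j{\left(I,x \right)} = 0$
$E{\left(o,H \right)} = 0$
$\left(E{\left(D,-2 \right)} + N{\left(12 \right)}\right)^{2} = \left(0 - 1\right)^{2} = \left(-1\right)^{2} = 1$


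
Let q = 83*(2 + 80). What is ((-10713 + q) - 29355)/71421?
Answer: -33262/71421 ≈ -0.46572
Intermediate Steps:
q = 6806 (q = 83*82 = 6806)
((-10713 + q) - 29355)/71421 = ((-10713 + 6806) - 29355)/71421 = (-3907 - 29355)*(1/71421) = -33262*1/71421 = -33262/71421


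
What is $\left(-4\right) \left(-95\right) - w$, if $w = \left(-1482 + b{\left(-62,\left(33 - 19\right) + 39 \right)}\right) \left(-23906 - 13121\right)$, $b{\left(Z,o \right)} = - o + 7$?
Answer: $-56576876$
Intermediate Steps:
$b{\left(Z,o \right)} = 7 - o$
$w = 56577256$ ($w = \left(-1482 + \left(7 - \left(\left(33 - 19\right) + 39\right)\right)\right) \left(-23906 - 13121\right) = \left(-1482 + \left(7 - \left(14 + 39\right)\right)\right) \left(-37027\right) = \left(-1482 + \left(7 - 53\right)\right) \left(-37027\right) = \left(-1482 - 46\right) \left(-37027\right) = \left(-1528\right) \left(-37027\right) = 56577256$)
$\left(-4\right) \left(-95\right) - w = \left(-4\right) \left(-95\right) - 56577256 = 380 - 56577256 = -56576876$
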